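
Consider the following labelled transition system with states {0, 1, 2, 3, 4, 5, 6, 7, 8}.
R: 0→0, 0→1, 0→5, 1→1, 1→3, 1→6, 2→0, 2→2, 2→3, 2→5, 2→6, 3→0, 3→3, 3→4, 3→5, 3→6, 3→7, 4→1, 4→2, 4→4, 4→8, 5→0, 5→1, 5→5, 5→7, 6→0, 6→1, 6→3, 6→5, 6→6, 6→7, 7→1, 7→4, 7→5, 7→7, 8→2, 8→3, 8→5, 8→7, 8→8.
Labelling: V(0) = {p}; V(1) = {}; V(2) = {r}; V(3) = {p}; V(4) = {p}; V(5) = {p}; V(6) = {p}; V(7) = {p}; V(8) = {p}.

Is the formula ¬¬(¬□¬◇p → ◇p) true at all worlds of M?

Recall that □ψ holds at a world iff ψ holds at every accessible world, and ◇ψ holds iff ψ holds at some accessible world.
Let φ = ¬¬(¬□¬◇p → ◇p). Evaluate φ at each world:
  0 (successors {0, 1, 5}): φ is true.
  1 (successors {1, 3, 6}): φ is true.
  2 (successors {0, 2, 3, 5, 6}): φ is true.
  3 (successors {0, 3, 4, 5, 6, 7}): φ is true.
  4 (successors {1, 2, 4, 8}): φ is true.
  5 (successors {0, 1, 5, 7}): φ is true.
  6 (successors {0, 1, 3, 5, 6, 7}): φ is true.
  7 (successors {1, 4, 5, 7}): φ is true.
  8 (successors {2, 3, 5, 7, 8}): φ is true.
For instance, at 7:
  At 7: ¬(¬□¬◇p → ◇p) is false, so ¬¬(¬□¬◇p → ◇p) is true.
    At 7: ¬□¬◇p → ◇p is true, so ¬(¬□¬◇p → ◇p) is false.
      At 7: ¬□¬◇p is true, ◇p is true, so ¬□¬◇p → ◇p is true.

Yes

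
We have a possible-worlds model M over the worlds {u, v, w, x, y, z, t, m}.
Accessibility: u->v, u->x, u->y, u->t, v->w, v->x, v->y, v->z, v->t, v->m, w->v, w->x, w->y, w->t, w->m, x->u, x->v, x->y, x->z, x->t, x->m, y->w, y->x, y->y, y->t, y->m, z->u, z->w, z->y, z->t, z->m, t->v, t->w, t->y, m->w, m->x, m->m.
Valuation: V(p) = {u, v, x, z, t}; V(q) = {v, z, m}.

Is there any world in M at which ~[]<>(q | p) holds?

No

Let φ = ~[]<>(q | p). Evaluate φ at each world:
  u (successors {v, x, y, t}): φ is false.
  v (successors {w, x, y, z, t, m}): φ is false.
  w (successors {v, x, y, t, m}): φ is false.
  x (successors {u, v, y, z, t, m}): φ is false.
  y (successors {w, x, y, t, m}): φ is false.
  z (successors {u, w, y, t, m}): φ is false.
  t (successors {v, w, y}): φ is false.
  m (successors {w, x, m}): φ is false.
For instance, at v:
  At v: []<>(q | p) is true, so ~[]<>(q | p) is false.
    At v: []<>(q | p) requires <>(q | p) at every successor {w, x, y, z, t, m}.
      At w: <>(q | p) is true.
      At x: <>(q | p) is true.
      At y: <>(q | p) is true.
      At z: <>(q | p) is true.
      At t: <>(q | p) is true.
      At m: <>(q | p) is true.
    So []<>(q | p) is true at v.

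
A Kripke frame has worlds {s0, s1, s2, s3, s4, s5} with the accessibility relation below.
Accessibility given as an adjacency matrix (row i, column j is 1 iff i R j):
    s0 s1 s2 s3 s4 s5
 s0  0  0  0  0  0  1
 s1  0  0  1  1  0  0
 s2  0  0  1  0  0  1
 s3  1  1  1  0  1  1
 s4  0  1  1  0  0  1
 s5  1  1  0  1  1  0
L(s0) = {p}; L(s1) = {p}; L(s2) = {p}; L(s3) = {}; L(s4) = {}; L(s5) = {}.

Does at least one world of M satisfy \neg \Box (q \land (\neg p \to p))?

Let φ = \neg \Box (q \land (\neg p \to p)). Evaluate φ at each world:
  s0 (successors {s5}): φ is true.
  s1 (successors {s2, s3}): φ is true.
  s2 (successors {s2, s5}): φ is true.
  s3 (successors {s0, s1, s2, s4, s5}): φ is true.
  s4 (successors {s1, s2, s5}): φ is true.
  s5 (successors {s0, s1, s3, s4}): φ is true.
Detail at s0 (witness):
  At s0: \Box (q \land (\neg p \to p)) is false, so \neg \Box (q \land (\neg p \to p)) is true.
    At s0: \Box (q \land (\neg p \to p)) requires q \land (\neg p \to p) at every successor {s5}.
      q \land (\neg p \to p) fails at s5, so \Box (q \land (\neg p \to p)) is false at s0.

Yes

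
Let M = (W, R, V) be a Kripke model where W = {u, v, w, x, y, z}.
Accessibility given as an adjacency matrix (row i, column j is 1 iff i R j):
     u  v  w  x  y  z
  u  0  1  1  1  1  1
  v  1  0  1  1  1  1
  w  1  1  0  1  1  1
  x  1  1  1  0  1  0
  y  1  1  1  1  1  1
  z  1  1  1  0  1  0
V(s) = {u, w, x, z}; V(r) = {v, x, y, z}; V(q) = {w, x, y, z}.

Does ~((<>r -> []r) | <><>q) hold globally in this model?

No

Let φ = ~((<>r -> []r) | <><>q). Evaluate φ at each world:
  u (successors {v, w, x, y, z}): φ is false.
  v (successors {u, w, x, y, z}): φ is false.
  w (successors {u, v, x, y, z}): φ is false.
  x (successors {u, v, w, y}): φ is false.
  y (successors {u, v, w, x, y, z}): φ is false.
  z (successors {u, v, w, y}): φ is false.
Detail at u (counterexample):
  At u: (<>r -> []r) | <><>q is true, so ~((<>r -> []r) | <><>q) is false.
    At u: <>r -> []r is false, <><>q is true, so (<>r -> []r) | <><>q is true.
      At u: <>r is true, []r is false, so <>r -> []r is false.
      At u: <><>q requires <>q at some successor in {v, w, x, y, z}.
        <>q holds at v, so <><>q is true at u.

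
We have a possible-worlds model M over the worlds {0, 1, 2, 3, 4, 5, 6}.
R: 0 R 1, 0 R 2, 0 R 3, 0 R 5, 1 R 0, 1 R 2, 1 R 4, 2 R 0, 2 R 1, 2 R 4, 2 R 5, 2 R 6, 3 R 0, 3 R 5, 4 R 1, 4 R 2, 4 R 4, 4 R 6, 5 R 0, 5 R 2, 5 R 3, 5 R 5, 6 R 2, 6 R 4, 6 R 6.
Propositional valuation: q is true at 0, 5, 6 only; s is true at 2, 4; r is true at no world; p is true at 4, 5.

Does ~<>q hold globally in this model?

Let φ = ~<>q. Evaluate φ at each world:
  0 (successors {1, 2, 3, 5}): φ is false.
  1 (successors {0, 2, 4}): φ is false.
  2 (successors {0, 1, 4, 5, 6}): φ is false.
  3 (successors {0, 5}): φ is false.
  4 (successors {1, 2, 4, 6}): φ is false.
  5 (successors {0, 2, 3, 5}): φ is false.
  6 (successors {2, 4, 6}): φ is false.
Detail at 0 (counterexample):
  At 0: <>q is true, so ~<>q is false.
    At 0: <>q requires q at some successor in {1, 2, 3, 5}.
      q holds at 5, so <>q is true at 0.

No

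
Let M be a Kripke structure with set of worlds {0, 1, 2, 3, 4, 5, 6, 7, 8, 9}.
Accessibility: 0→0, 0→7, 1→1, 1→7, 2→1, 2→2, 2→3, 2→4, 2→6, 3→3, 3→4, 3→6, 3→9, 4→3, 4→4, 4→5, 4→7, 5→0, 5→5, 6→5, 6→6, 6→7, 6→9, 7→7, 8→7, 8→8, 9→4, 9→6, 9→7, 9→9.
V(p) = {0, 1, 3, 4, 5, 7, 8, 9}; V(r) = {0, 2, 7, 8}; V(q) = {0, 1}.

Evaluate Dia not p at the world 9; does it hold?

At 9: Dia not p requires not p at some successor in {4, 6, 7, 9}.
  not p holds at 6, so Dia not p is true at 9.

Yes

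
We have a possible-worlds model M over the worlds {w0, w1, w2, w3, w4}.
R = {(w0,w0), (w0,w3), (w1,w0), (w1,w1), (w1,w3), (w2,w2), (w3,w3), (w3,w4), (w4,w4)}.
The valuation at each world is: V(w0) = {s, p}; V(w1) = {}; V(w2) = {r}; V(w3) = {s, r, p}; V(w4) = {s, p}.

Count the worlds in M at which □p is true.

Recall that □ψ holds at a world iff ψ holds at every accessible world, and ◇ψ holds iff ψ holds at some accessible world.
Let φ = □p. Evaluate φ at each world:
  w0 (successors {w0, w3}): φ is true.
  w1 (successors {w0, w1, w3}): φ is false.
  w2 (successors {w2}): φ is false.
  w3 (successors {w3, w4}): φ is true.
  w4 (successors {w4}): φ is true.
For instance, at w3:
  At w3: □p requires p at every successor {w3, w4}.
    At w3: p is true.
    At w4: p is true.
  So □p is true at w3.
Satisfying worlds: {w0, w3, w4}

3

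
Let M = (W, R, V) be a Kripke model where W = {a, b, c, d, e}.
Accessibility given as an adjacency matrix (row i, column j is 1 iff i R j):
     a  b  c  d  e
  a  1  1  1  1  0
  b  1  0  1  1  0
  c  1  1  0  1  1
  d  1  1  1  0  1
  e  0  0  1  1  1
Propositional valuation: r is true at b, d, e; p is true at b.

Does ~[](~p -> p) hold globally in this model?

Let φ = ~[](~p -> p). Evaluate φ at each world:
  a (successors {a, b, c, d}): φ is true.
  b (successors {a, c, d}): φ is true.
  c (successors {a, b, d, e}): φ is true.
  d (successors {a, b, c, e}): φ is true.
  e (successors {c, d, e}): φ is true.
For instance, at d:
  At d: [](~p -> p) is false, so ~[](~p -> p) is true.
    At d: [](~p -> p) requires ~p -> p at every successor {a, b, c, e}.
      ~p -> p fails at a, so [](~p -> p) is false at d.

Yes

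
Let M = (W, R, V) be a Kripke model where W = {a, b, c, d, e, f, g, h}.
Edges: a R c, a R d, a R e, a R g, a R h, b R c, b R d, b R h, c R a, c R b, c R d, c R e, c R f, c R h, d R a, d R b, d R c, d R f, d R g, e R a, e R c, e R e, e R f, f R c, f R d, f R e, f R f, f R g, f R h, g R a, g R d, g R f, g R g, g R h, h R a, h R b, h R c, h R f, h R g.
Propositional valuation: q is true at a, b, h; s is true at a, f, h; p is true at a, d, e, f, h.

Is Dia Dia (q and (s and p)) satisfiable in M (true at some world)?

Let φ = Dia Dia (q and (s and p)). Evaluate φ at each world:
  a (successors {c, d, e, g, h}): φ is true.
  b (successors {c, d, h}): φ is true.
  c (successors {a, b, d, e, f, h}): φ is true.
  d (successors {a, b, c, f, g}): φ is true.
  e (successors {a, c, e, f}): φ is true.
  f (successors {c, d, e, f, g, h}): φ is true.
  g (successors {a, d, f, g, h}): φ is true.
  h (successors {a, b, c, f, g}): φ is true.
Detail at a (witness):
  At a: Dia Dia (q and (s and p)) requires Dia (q and (s and p)) at some successor in {c, d, e, g, h}.
    Dia (q and (s and p)) holds at c, so Dia Dia (q and (s and p)) is true at a.
      At c: Dia (q and (s and p)) requires q and (s and p) at some successor in {a, b, d, e, f, h}.
        q and (s and p) holds at a, so Dia (q and (s and p)) is true at c.

Yes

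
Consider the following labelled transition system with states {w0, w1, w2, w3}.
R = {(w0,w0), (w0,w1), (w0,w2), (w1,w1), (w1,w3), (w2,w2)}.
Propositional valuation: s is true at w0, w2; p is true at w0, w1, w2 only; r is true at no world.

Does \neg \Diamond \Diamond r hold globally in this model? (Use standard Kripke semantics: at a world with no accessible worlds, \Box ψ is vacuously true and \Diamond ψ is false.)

Recall that \Diamond ψ holds at a world iff ψ holds at some accessible world.
Let φ = \neg \Diamond \Diamond r. Evaluate φ at each world:
  w0 (successors {w0, w1, w2}): φ is true.
  w1 (successors {w1, w3}): φ is true.
  w2 (successors {w2}): φ is true.
  w3 (successors ∅): φ is true.
For instance, at w2:
  At w2: \Diamond \Diamond r is false, so \neg \Diamond \Diamond r is true.
    At w2: \Diamond \Diamond r requires \Diamond r at some successor in {w2}.
      At w2: \Diamond r is false.
    So \Diamond \Diamond r is false at w2.

Yes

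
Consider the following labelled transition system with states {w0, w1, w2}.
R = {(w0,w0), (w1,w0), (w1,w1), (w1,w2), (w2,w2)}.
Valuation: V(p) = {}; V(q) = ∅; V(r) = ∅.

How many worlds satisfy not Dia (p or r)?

3

Recall that Dia ψ holds at a world iff ψ holds at some accessible world.
Let φ = not Dia (p or r). Evaluate φ at each world:
  w0 (successors {w0}): φ is true.
  w1 (successors {w0, w1, w2}): φ is true.
  w2 (successors {w2}): φ is true.
For instance, at w2:
  At w2: Dia (p or r) is false, so not Dia (p or r) is true.
    At w2: Dia (p or r) requires p or r at some successor in {w2}.
      At w2: p or r is false.
    So Dia (p or r) is false at w2.
Satisfying worlds: {w0, w1, w2}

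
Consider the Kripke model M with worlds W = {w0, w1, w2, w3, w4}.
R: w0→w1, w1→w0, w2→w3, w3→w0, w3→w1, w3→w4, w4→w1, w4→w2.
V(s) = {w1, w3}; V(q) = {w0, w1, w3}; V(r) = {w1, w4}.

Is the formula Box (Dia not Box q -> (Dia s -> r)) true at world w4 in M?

No

At w4: Box (Dia not Box q -> (Dia s -> r)) requires Dia not Box q -> (Dia s -> r) at every successor {w1, w2}.
  Dia not Box q -> (Dia s -> r) fails at w2, so Box (Dia not Box q -> (Dia s -> r)) is false at w4.
    At w2: Dia not Box q is true, Dia s -> r is false, so Dia not Box q -> (Dia s -> r) is false.
      At w2: Dia not Box q requires not Box q at some successor in {w3}.
        not Box q holds at w3, so Dia not Box q is true at w2.
      At w2: Dia s is true, r is false, so Dia s -> r is false.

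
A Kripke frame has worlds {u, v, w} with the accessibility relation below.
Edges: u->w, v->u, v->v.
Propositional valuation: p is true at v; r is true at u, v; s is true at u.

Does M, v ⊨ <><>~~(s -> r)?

At v: <><>~~(s -> r) requires <>~~(s -> r) at some successor in {u, v}.
  <>~~(s -> r) holds at u, so <><>~~(s -> r) is true at v.
    At u: <>~~(s -> r) requires ~~(s -> r) at some successor in {w}.
      ~~(s -> r) holds at w, so <>~~(s -> r) is true at u.

Yes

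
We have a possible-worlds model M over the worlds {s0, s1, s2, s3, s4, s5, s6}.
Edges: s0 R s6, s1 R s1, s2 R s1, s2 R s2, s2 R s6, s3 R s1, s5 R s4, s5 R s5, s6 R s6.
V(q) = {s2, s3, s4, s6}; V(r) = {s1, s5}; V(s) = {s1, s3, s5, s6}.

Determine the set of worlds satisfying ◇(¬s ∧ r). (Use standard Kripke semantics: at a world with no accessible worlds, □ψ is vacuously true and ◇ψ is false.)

none

Let φ = ◇(¬s ∧ r). Evaluate φ at each world:
  s0 (successors {s6}): φ is false.
  s1 (successors {s1}): φ is false.
  s2 (successors {s1, s2, s6}): φ is false.
  s3 (successors {s1}): φ is false.
  s4 (successors ∅): φ is false.
  s5 (successors {s4, s5}): φ is false.
  s6 (successors {s6}): φ is false.
For instance, at s3:
  At s3: ◇(¬s ∧ r) requires ¬s ∧ r at some successor in {s1}.
    At s1: ¬s ∧ r is false.
  So ◇(¬s ∧ r) is false at s3.
Satisfying worlds: none.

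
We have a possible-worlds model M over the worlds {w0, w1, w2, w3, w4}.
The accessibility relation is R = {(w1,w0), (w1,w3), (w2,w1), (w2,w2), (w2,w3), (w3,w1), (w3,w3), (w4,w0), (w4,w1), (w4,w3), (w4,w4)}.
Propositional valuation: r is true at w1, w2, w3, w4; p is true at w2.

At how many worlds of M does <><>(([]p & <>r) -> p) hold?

Let φ = <><>(([]p & <>r) -> p). Evaluate φ at each world:
  w0 (successors ∅): φ is false.
  w1 (successors {w0, w3}): φ is true.
  w2 (successors {w1, w2, w3}): φ is true.
  w3 (successors {w1, w3}): φ is true.
  w4 (successors {w0, w1, w3, w4}): φ is true.
For instance, at w1:
  At w1: <><>(([]p & <>r) -> p) requires <>(([]p & <>r) -> p) at some successor in {w0, w3}.
    <>(([]p & <>r) -> p) holds at w3, so <><>(([]p & <>r) -> p) is true at w1.
      At w3: <>(([]p & <>r) -> p) requires ([]p & <>r) -> p at some successor in {w1, w3}.
        ([]p & <>r) -> p holds at w1, so <>(([]p & <>r) -> p) is true at w3.
Satisfying worlds: {w1, w2, w3, w4}

4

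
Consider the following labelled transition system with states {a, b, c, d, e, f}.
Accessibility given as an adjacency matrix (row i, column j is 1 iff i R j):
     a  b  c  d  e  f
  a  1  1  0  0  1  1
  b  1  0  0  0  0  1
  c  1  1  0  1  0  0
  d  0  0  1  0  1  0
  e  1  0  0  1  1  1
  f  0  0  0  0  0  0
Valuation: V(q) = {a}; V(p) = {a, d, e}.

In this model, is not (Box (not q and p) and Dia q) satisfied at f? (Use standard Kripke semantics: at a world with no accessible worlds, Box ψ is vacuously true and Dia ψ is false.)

Recall that Box ψ holds at a world iff ψ holds at every accessible world, and Dia ψ holds iff ψ holds at some accessible world.
At f: Box (not q and p) and Dia q is false, so not (Box (not q and p) and Dia q) is true.
  At f: Box (not q and p) is true, Dia q is false, so Box (not q and p) and Dia q is false.
    At f: no accessible worlds, so Box (not q and p) holds vacuously.
    At f: no accessible worlds, so Dia q is false.

Yes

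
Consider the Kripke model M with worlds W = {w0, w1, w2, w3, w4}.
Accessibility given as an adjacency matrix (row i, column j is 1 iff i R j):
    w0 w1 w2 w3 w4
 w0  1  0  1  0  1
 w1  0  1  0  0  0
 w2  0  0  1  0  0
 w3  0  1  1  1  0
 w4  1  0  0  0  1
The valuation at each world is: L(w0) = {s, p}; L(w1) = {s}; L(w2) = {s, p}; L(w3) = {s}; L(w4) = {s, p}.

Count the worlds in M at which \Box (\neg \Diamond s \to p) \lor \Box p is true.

Recall that \Box ψ holds at a world iff ψ holds at every accessible world, and \Diamond ψ holds iff ψ holds at some accessible world.
Let φ = \Box (\neg \Diamond s \to p) \lor \Box p. Evaluate φ at each world:
  w0 (successors {w0, w2, w4}): φ is true.
  w1 (successors {w1}): φ is true.
  w2 (successors {w2}): φ is true.
  w3 (successors {w1, w2, w3}): φ is true.
  w4 (successors {w0, w4}): φ is true.
For instance, at w0:
  At w0: \Box (\neg \Diamond s \to p) is true, \Box p is true, so \Box (\neg \Diamond s \to p) \lor \Box p is true.
    At w0: \Box (\neg \Diamond s \to p) requires \neg \Diamond s \to p at every successor {w0, w2, w4}.
      At w0: \neg \Diamond s \to p is true.
      At w2: \neg \Diamond s \to p is true.
      At w4: \neg \Diamond s \to p is true.
    So \Box (\neg \Diamond s \to p) is true at w0.
    At w0: \Box p requires p at every successor {w0, w2, w4}.
      At w0: p is true.
      At w2: p is true.
      At w4: p is true.
    So \Box p is true at w0.
Satisfying worlds: {w0, w1, w2, w3, w4}

5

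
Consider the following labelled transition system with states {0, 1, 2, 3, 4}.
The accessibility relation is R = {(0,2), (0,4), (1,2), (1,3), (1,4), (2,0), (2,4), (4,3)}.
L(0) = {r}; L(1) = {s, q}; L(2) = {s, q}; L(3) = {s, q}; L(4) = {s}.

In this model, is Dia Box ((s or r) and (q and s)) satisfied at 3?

No

At 3: no accessible worlds, so Dia Box ((s or r) and (q and s)) is false.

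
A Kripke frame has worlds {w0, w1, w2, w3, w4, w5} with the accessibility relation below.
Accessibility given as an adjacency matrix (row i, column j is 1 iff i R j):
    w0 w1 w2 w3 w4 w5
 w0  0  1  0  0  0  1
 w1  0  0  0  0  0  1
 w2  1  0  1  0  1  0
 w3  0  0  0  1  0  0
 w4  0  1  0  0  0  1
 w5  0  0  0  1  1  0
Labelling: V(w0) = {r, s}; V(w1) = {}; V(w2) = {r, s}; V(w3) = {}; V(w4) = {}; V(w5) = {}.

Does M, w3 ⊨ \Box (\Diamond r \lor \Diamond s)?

Recall that \Box ψ holds at a world iff ψ holds at every accessible world, and \Diamond ψ holds iff ψ holds at some accessible world.
At w3: \Box (\Diamond r \lor \Diamond s) requires \Diamond r \lor \Diamond s at every successor {w3}.
  \Diamond r \lor \Diamond s fails at w3, so \Box (\Diamond r \lor \Diamond s) is false at w3.
    At w3: \Diamond r is false, \Diamond s is false, so \Diamond r \lor \Diamond s is false.
      At w3: \Diamond r requires r at some successor in {w3}.
        At w3: r is false.
      So \Diamond r is false at w3.
      At w3: \Diamond s requires s at some successor in {w3}.
        At w3: s is false.
      So \Diamond s is false at w3.

No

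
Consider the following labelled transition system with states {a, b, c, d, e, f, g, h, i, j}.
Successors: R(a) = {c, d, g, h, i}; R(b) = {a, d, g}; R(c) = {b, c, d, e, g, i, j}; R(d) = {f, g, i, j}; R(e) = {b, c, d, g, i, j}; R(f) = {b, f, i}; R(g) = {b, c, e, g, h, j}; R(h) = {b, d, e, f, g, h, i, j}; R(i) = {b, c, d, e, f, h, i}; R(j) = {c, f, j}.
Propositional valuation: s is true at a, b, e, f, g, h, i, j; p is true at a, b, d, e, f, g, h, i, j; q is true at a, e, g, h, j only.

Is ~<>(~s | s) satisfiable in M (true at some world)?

Recall that <>ψ holds at a world iff ψ holds at some accessible world.
Let φ = ~<>(~s | s). Evaluate φ at each world:
  a (successors {c, d, g, h, i}): φ is false.
  b (successors {a, d, g}): φ is false.
  c (successors {b, c, d, e, g, i, j}): φ is false.
  d (successors {f, g, i, j}): φ is false.
  e (successors {b, c, d, g, i, j}): φ is false.
  f (successors {b, f, i}): φ is false.
  g (successors {b, c, e, g, h, j}): φ is false.
  h (successors {b, d, e, f, g, h, i, j}): φ is false.
  i (successors {b, c, d, e, f, h, i}): φ is false.
  j (successors {c, f, j}): φ is false.
For instance, at c:
  At c: <>(~s | s) is true, so ~<>(~s | s) is false.
    At c: <>(~s | s) requires ~s | s at some successor in {b, c, d, e, g, i, j}.
      ~s | s holds at b, so <>(~s | s) is true at c.

No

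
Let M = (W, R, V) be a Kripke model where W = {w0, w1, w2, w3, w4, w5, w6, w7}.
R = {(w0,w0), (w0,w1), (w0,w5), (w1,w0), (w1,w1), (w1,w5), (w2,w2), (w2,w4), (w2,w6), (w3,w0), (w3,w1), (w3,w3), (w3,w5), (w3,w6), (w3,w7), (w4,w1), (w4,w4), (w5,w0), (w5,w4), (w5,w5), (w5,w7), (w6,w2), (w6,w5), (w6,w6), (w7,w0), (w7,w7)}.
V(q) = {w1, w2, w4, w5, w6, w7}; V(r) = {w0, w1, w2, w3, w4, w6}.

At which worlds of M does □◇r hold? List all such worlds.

w0, w1, w2, w3, w4, w5, w6, w7

Let φ = □◇r. Evaluate φ at each world:
  w0 (successors {w0, w1, w5}): φ is true.
  w1 (successors {w0, w1, w5}): φ is true.
  w2 (successors {w2, w4, w6}): φ is true.
  w3 (successors {w0, w1, w3, w5, w6, w7}): φ is true.
  w4 (successors {w1, w4}): φ is true.
  w5 (successors {w0, w4, w5, w7}): φ is true.
  w6 (successors {w2, w5, w6}): φ is true.
  w7 (successors {w0, w7}): φ is true.
For instance, at w2:
  At w2: □◇r requires ◇r at every successor {w2, w4, w6}.
      At w2: ◇r requires r at some successor in {w2, w4, w6}.
        r holds at w2, so ◇r is true at w2.
      At w4: ◇r requires r at some successor in {w1, w4}.
        r holds at w1, so ◇r is true at w4.
      At w6: ◇r requires r at some successor in {w2, w5, w6}.
        r holds at w2, so ◇r is true at w6.
  So □◇r is true at w2.
Satisfying worlds: {w0, w1, w2, w3, w4, w5, w6, w7}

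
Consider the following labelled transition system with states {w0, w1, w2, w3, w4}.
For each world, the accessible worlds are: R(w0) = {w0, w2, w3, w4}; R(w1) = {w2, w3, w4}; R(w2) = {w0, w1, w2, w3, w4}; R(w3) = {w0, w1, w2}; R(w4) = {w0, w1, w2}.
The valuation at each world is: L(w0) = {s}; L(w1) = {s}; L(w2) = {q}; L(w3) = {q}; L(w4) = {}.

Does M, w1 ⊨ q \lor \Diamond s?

No

At w1: q is false, \Diamond s is false, so q \lor \Diamond s is false.
  At w1: \Diamond s requires s at some successor in {w2, w3, w4}.
    At w2: s is false.
    At w3: s is false.
    At w4: s is false.
  So \Diamond s is false at w1.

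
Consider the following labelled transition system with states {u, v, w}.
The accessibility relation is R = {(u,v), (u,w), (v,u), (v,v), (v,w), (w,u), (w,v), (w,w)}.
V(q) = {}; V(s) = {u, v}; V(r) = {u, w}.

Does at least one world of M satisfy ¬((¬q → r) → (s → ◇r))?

Recall that ◇ψ holds at a world iff ψ holds at some accessible world.
Let φ = ¬((¬q → r) → (s → ◇r)). Evaluate φ at each world:
  u (successors {v, w}): φ is false.
  v (successors {u, v, w}): φ is false.
  w (successors {u, v, w}): φ is false.
For instance, at w:
  At w: (¬q → r) → (s → ◇r) is true, so ¬((¬q → r) → (s → ◇r)) is false.
    At w: ¬q → r is true, s → ◇r is true, so (¬q → r) → (s → ◇r) is true.
      At w: s is false, ◇r is true, so s → ◇r is true.

No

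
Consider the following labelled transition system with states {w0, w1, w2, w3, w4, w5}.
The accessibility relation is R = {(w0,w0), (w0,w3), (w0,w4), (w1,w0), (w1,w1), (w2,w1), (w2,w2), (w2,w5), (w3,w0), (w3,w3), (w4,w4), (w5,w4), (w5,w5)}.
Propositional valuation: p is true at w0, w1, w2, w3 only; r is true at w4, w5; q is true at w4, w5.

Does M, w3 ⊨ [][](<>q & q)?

At w3: [][](<>q & q) requires [](<>q & q) at every successor {w0, w3}.
  [](<>q & q) fails at w0, so [][](<>q & q) is false at w3.
    At w0: [](<>q & q) requires <>q & q at every successor {w0, w3, w4}.
      <>q & q fails at w0, so [](<>q & q) is false at w0.

No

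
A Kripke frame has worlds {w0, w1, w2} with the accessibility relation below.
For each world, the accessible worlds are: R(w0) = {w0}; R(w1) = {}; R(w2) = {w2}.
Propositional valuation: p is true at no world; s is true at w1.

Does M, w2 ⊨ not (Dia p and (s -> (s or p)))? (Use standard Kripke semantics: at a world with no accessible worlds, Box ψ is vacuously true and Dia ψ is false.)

Recall that Dia ψ holds at a world iff ψ holds at some accessible world.
At w2: Dia p and (s -> (s or p)) is false, so not (Dia p and (s -> (s or p))) is true.
  At w2: Dia p is false, s -> (s or p) is true, so Dia p and (s -> (s or p)) is false.
    At w2: Dia p requires p at some successor in {w2}.
      At w2: p is false.
    So Dia p is false at w2.

Yes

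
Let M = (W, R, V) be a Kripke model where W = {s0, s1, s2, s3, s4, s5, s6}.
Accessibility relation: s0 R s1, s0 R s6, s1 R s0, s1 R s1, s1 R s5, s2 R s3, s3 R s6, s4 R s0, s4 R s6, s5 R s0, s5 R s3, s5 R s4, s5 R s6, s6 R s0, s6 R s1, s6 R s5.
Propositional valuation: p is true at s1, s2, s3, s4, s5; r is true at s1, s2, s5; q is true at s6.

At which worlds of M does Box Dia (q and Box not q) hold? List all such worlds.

s2

Let φ = Box Dia (q and Box not q). Evaluate φ at each world:
  s0 (successors {s1, s6}): φ is false.
  s1 (successors {s0, s1, s5}): φ is false.
  s2 (successors {s3}): φ is true.
  s3 (successors {s6}): φ is false.
  s4 (successors {s0, s6}): φ is false.
  s5 (successors {s0, s3, s4, s6}): φ is false.
  s6 (successors {s0, s1, s5}): φ is false.
For instance, at s6:
  At s6: Box Dia (q and Box not q) requires Dia (q and Box not q) at every successor {s0, s1, s5}.
    Dia (q and Box not q) fails at s1, so Box Dia (q and Box not q) is false at s6.
      At s1: Dia (q and Box not q) requires q and Box not q at some successor in {s0, s1, s5}.
        At s0: q and Box not q is false.
        At s1: q and Box not q is false.
        At s5: q and Box not q is false.
      So Dia (q and Box not q) is false at s1.
Satisfying worlds: {s2}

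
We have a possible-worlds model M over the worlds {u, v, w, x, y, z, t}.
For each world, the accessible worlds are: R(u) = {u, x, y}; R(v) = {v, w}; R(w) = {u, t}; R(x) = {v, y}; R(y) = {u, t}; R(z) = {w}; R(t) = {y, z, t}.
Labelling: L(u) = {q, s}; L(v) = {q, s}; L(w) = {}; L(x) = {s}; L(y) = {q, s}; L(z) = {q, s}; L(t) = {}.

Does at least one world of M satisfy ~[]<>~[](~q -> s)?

Let φ = ~[]<>~[](~q -> s). Evaluate φ at each world:
  u (successors {u, x, y}): φ is false.
  v (successors {v, w}): φ is false.
  w (successors {u, t}): φ is false.
  x (successors {v, y}): φ is false.
  y (successors {u, t}): φ is false.
  z (successors {w}): φ is false.
  t (successors {y, z, t}): φ is false.
For instance, at y:
  At y: []<>~[](~q -> s) is true, so ~[]<>~[](~q -> s) is false.
    At y: []<>~[](~q -> s) requires <>~[](~q -> s) at every successor {u, t}.
      At u: <>~[](~q -> s) is true.
      At t: <>~[](~q -> s) is true.
    So []<>~[](~q -> s) is true at y.

No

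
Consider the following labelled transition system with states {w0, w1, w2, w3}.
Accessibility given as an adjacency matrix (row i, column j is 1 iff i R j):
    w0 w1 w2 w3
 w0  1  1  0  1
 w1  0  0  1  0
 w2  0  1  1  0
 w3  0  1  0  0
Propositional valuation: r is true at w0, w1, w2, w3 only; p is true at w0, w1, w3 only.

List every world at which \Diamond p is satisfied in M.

Let φ = \Diamond p. Evaluate φ at each world:
  w0 (successors {w0, w1, w3}): φ is true.
  w1 (successors {w2}): φ is false.
  w2 (successors {w1, w2}): φ is true.
  w3 (successors {w1}): φ is true.
For instance, at w0:
  At w0: \Diamond p requires p at some successor in {w0, w1, w3}.
    p holds at w0, so \Diamond p is true at w0.
Satisfying worlds: {w0, w2, w3}

w0, w2, w3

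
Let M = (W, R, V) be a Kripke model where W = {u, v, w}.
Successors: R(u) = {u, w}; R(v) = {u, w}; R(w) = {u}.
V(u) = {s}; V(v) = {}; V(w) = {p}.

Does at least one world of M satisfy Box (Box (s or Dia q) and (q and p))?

Recall that Box ψ holds at a world iff ψ holds at every accessible world, and Dia ψ holds iff ψ holds at some accessible world.
Let φ = Box (Box (s or Dia q) and (q and p)). Evaluate φ at each world:
  u (successors {u, w}): φ is false.
  v (successors {u, w}): φ is false.
  w (successors {u}): φ is false.
For instance, at v:
  At v: Box (Box (s or Dia q) and (q and p)) requires Box (s or Dia q) and (q and p) at every successor {u, w}.
    Box (s or Dia q) and (q and p) fails at u, so Box (Box (s or Dia q) and (q and p)) is false at v.
      At u: Box (s or Dia q) is false, q and p is false, so Box (s or Dia q) and (q and p) is false.

No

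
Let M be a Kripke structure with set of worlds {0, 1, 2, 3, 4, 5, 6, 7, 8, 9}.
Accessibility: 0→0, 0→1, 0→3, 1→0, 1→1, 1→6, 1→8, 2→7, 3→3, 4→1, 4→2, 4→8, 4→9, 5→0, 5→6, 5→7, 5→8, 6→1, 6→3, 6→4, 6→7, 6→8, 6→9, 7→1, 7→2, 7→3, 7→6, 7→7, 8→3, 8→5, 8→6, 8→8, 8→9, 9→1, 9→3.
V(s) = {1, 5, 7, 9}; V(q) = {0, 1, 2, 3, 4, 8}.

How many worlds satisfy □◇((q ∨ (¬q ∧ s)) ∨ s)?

10

Let φ = □◇((q ∨ (¬q ∧ s)) ∨ s). Evaluate φ at each world:
  0 (successors {0, 1, 3}): φ is true.
  1 (successors {0, 1, 6, 8}): φ is true.
  2 (successors {7}): φ is true.
  3 (successors {3}): φ is true.
  4 (successors {1, 2, 8, 9}): φ is true.
  5 (successors {0, 6, 7, 8}): φ is true.
  6 (successors {1, 3, 4, 7, 8, 9}): φ is true.
  7 (successors {1, 2, 3, 6, 7}): φ is true.
  8 (successors {3, 5, 6, 8, 9}): φ is true.
  9 (successors {1, 3}): φ is true.
For instance, at 0:
  At 0: □◇((q ∨ (¬q ∧ s)) ∨ s) requires ◇((q ∨ (¬q ∧ s)) ∨ s) at every successor {0, 1, 3}.
      At 0: ◇((q ∨ (¬q ∧ s)) ∨ s) requires (q ∨ (¬q ∧ s)) ∨ s at some successor in {0, 1, 3}.
        (q ∨ (¬q ∧ s)) ∨ s holds at 0, so ◇((q ∨ (¬q ∧ s)) ∨ s) is true at 0.
      At 1: ◇((q ∨ (¬q ∧ s)) ∨ s) requires (q ∨ (¬q ∧ s)) ∨ s at some successor in {0, 1, 6, 8}.
        (q ∨ (¬q ∧ s)) ∨ s holds at 0, so ◇((q ∨ (¬q ∧ s)) ∨ s) is true at 1.
      At 3: ◇((q ∨ (¬q ∧ s)) ∨ s) requires (q ∨ (¬q ∧ s)) ∨ s at some successor in {3}.
        (q ∨ (¬q ∧ s)) ∨ s holds at 3, so ◇((q ∨ (¬q ∧ s)) ∨ s) is true at 3.
  So □◇((q ∨ (¬q ∧ s)) ∨ s) is true at 0.
Satisfying worlds: {0, 1, 2, 3, 4, 5, 6, 7, 8, 9}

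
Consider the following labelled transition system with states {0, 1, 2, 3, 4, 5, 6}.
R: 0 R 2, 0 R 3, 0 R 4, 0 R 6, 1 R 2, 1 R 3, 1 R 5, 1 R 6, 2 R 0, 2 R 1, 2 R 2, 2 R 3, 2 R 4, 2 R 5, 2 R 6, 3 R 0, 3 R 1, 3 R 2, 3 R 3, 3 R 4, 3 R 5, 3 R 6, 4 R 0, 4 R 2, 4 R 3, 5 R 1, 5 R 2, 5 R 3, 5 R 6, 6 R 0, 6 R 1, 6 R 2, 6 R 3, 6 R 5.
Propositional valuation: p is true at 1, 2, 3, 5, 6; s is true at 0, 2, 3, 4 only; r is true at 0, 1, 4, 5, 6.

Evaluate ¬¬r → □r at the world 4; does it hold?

At 4: ¬¬r is true, □r is false, so ¬¬r → □r is false.
  At 4: □r requires r at every successor {0, 2, 3}.
    r fails at 2, so □r is false at 4.

No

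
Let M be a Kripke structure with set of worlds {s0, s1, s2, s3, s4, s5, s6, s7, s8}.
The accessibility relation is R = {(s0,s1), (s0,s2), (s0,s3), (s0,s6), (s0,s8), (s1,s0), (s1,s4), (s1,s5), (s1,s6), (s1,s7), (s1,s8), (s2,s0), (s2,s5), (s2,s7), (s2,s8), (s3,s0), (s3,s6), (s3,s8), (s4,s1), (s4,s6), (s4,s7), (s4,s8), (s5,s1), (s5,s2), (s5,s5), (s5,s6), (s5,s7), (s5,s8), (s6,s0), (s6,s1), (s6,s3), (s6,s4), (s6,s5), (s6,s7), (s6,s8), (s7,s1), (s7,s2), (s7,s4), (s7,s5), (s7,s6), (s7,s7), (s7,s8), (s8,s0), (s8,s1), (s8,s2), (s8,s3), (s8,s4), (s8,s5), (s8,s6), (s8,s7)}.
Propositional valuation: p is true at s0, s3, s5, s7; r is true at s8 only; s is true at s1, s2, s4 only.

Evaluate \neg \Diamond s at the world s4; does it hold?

Recall that \Diamond ψ holds at a world iff ψ holds at some accessible world.
At s4: \Diamond s is true, so \neg \Diamond s is false.
  At s4: \Diamond s requires s at some successor in {s1, s6, s7, s8}.
    s holds at s1, so \Diamond s is true at s4.

No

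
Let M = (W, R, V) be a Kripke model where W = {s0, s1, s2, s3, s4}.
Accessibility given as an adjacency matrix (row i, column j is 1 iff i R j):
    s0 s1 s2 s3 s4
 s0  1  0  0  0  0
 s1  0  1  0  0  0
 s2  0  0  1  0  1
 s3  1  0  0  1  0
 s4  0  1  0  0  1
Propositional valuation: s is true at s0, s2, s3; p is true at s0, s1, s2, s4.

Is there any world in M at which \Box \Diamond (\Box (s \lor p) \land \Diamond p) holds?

Recall that \Box ψ holds at a world iff ψ holds at every accessible world, and \Diamond ψ holds iff ψ holds at some accessible world.
Let φ = \Box \Diamond (\Box (s \lor p) \land \Diamond p). Evaluate φ at each world:
  s0 (successors {s0}): φ is true.
  s1 (successors {s1}): φ is true.
  s2 (successors {s2, s4}): φ is true.
  s3 (successors {s0, s3}): φ is true.
  s4 (successors {s1, s4}): φ is true.
Detail at s0 (witness):
  At s0: \Box \Diamond (\Box (s \lor p) \land \Diamond p) requires \Diamond (\Box (s \lor p) \land \Diamond p) at every successor {s0}.
      At s0: \Diamond (\Box (s \lor p) \land \Diamond p) requires \Box (s \lor p) \land \Diamond p at some successor in {s0}.
        \Box (s \lor p) \land \Diamond p holds at s0, so \Diamond (\Box (s \lor p) \land \Diamond p) is true at s0.
  So \Box \Diamond (\Box (s \lor p) \land \Diamond p) is true at s0.

Yes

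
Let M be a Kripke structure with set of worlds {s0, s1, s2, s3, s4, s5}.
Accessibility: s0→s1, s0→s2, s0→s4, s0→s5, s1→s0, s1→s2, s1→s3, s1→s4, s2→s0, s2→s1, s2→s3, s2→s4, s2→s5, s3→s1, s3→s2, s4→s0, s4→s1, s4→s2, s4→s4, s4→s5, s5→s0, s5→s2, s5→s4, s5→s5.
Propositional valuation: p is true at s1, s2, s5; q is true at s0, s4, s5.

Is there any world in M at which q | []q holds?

Yes

Let φ = q | []q. Evaluate φ at each world:
  s0 (successors {s1, s2, s4, s5}): φ is true.
  s1 (successors {s0, s2, s3, s4}): φ is false.
  s2 (successors {s0, s1, s3, s4, s5}): φ is false.
  s3 (successors {s1, s2}): φ is false.
  s4 (successors {s0, s1, s2, s4, s5}): φ is true.
  s5 (successors {s0, s2, s4, s5}): φ is true.
Detail at s0 (witness):
  At s0: q is true, []q is false, so q | []q is true.
    At s0: []q requires q at every successor {s1, s2, s4, s5}.
      q fails at s1, so []q is false at s0.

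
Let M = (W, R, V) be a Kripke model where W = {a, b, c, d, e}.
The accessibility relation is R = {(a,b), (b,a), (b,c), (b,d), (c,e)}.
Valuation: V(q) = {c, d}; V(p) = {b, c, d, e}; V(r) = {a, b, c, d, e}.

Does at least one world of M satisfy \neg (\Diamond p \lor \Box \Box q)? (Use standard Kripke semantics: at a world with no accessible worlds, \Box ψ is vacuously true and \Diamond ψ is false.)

No

Recall that \Box ψ holds at a world iff ψ holds at every accessible world, and \Diamond ψ holds iff ψ holds at some accessible world.
Let φ = \neg (\Diamond p \lor \Box \Box q). Evaluate φ at each world:
  a (successors {b}): φ is false.
  b (successors {a, c, d}): φ is false.
  c (successors {e}): φ is false.
  d (successors ∅): φ is false.
  e (successors ∅): φ is false.
For instance, at c:
  At c: \Diamond p \lor \Box \Box q is true, so \neg (\Diamond p \lor \Box \Box q) is false.
    At c: \Diamond p is true, \Box \Box q is true, so \Diamond p \lor \Box \Box q is true.
      At c: \Diamond p requires p at some successor in {e}.
        p holds at e, so \Diamond p is true at c.
      At c: \Box \Box q requires \Box q at every successor {e}.
        At e: \Box q is true.
      So \Box \Box q is true at c.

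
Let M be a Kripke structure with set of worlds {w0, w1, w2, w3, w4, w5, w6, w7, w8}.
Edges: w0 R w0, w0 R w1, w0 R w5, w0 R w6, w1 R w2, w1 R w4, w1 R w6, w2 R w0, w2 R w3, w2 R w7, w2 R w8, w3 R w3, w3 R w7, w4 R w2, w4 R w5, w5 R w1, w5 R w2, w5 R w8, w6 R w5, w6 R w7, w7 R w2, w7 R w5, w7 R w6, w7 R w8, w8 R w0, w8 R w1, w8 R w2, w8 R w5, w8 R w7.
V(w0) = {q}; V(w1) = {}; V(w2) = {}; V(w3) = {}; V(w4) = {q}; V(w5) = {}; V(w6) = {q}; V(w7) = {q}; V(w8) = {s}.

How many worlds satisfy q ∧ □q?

0

Let φ = q ∧ □q. Evaluate φ at each world:
  w0 (successors {w0, w1, w5, w6}): φ is false.
  w1 (successors {w2, w4, w6}): φ is false.
  w2 (successors {w0, w3, w7, w8}): φ is false.
  w3 (successors {w3, w7}): φ is false.
  w4 (successors {w2, w5}): φ is false.
  w5 (successors {w1, w2, w8}): φ is false.
  w6 (successors {w5, w7}): φ is false.
  w7 (successors {w2, w5, w6, w8}): φ is false.
  w8 (successors {w0, w1, w2, w5, w7}): φ is false.
For instance, at w6:
  At w6: q is true, □q is false, so q ∧ □q is false.
    At w6: □q requires q at every successor {w5, w7}.
      q fails at w5, so □q is false at w6.
Satisfying worlds: none.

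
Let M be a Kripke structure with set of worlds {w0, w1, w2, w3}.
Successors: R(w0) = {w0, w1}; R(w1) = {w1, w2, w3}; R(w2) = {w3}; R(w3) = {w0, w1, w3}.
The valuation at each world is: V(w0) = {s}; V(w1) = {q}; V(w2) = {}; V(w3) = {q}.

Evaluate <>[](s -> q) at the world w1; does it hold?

At w1: <>[](s -> q) requires [](s -> q) at some successor in {w1, w2, w3}.
  [](s -> q) holds at w1, so <>[](s -> q) is true at w1.
    At w1: [](s -> q) requires s -> q at every successor {w1, w2, w3}.
      At w1: s -> q is true.
      At w2: s -> q is true.
      At w3: s -> q is true.
    So [](s -> q) is true at w1.

Yes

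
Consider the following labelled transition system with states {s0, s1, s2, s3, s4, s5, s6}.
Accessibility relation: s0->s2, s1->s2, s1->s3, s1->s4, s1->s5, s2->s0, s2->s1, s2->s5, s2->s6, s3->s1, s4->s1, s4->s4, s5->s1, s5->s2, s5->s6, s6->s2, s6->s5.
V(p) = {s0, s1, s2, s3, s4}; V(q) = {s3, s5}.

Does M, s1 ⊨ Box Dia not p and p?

At s1: Box Dia not p is false, p is true, so Box Dia not p and p is false.
  At s1: Box Dia not p requires Dia not p at every successor {s2, s3, s4, s5}.
    Dia not p fails at s3, so Box Dia not p is false at s1.
      At s3: Dia not p requires not p at some successor in {s1}.
        At s1: not p is false.
      So Dia not p is false at s3.

No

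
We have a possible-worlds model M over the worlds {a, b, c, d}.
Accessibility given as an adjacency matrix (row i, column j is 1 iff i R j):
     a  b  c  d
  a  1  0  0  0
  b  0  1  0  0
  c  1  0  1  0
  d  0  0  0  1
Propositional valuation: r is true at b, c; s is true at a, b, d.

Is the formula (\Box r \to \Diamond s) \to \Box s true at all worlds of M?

No

Recall that \Box ψ holds at a world iff ψ holds at every accessible world, and \Diamond ψ holds iff ψ holds at some accessible world.
Let φ = (\Box r \to \Diamond s) \to \Box s. Evaluate φ at each world:
  a (successors {a}): φ is true.
  b (successors {b}): φ is true.
  c (successors {a, c}): φ is false.
  d (successors {d}): φ is true.
Detail at c (counterexample):
  At c: \Box r \to \Diamond s is true, \Box s is false, so (\Box r \to \Diamond s) \to \Box s is false.
    At c: \Box r is false, \Diamond s is true, so \Box r \to \Diamond s is true.
      At c: \Box r requires r at every successor {a, c}.
        r fails at a, so \Box r is false at c.
      At c: \Diamond s requires s at some successor in {a, c}.
        s holds at a, so \Diamond s is true at c.
    At c: \Box s requires s at every successor {a, c}.
      s fails at c, so \Box s is false at c.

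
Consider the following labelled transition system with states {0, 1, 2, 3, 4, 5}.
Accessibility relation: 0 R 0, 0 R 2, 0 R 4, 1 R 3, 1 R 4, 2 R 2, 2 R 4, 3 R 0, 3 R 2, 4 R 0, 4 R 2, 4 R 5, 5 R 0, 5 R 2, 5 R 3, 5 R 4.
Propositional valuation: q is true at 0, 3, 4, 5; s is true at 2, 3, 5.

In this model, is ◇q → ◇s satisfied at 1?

At 1: ◇q is true, ◇s is true, so ◇q → ◇s is true.
  At 1: ◇q requires q at some successor in {3, 4}.
    q holds at 3, so ◇q is true at 1.
  At 1: ◇s requires s at some successor in {3, 4}.
    s holds at 3, so ◇s is true at 1.

Yes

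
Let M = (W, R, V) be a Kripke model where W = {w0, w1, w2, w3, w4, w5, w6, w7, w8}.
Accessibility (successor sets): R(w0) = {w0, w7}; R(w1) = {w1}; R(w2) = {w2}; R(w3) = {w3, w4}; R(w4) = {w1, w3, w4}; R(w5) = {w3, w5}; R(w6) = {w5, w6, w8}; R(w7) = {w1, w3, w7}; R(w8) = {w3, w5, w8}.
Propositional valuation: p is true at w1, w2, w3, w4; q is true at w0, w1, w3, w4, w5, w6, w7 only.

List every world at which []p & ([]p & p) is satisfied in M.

w1, w2, w3, w4

Recall that []ψ holds at a world iff ψ holds at every accessible world, and <>ψ holds iff ψ holds at some accessible world.
Let φ = []p & ([]p & p). Evaluate φ at each world:
  w0 (successors {w0, w7}): φ is false.
  w1 (successors {w1}): φ is true.
  w2 (successors {w2}): φ is true.
  w3 (successors {w3, w4}): φ is true.
  w4 (successors {w1, w3, w4}): φ is true.
  w5 (successors {w3, w5}): φ is false.
  w6 (successors {w5, w6, w8}): φ is false.
  w7 (successors {w1, w3, w7}): φ is false.
  w8 (successors {w3, w5, w8}): φ is false.
For instance, at w5:
  At w5: []p is false, []p & p is false, so []p & ([]p & p) is false.
    At w5: []p requires p at every successor {w3, w5}.
      p fails at w5, so []p is false at w5.
    At w5: []p is false, p is false, so []p & p is false.
      At w5: []p requires p at every successor {w3, w5}.
        p fails at w5, so []p is false at w5.
Satisfying worlds: {w1, w2, w3, w4}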